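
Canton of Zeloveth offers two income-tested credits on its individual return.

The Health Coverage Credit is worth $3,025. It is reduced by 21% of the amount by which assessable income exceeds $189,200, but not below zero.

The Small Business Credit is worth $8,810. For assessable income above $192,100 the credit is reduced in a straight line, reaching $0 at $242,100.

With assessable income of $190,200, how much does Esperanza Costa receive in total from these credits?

Health Coverage Credit: 21% of the $1,000 excess over $189,200 is $210; credit = $3,025 − $210 = $2,815.
Small Business Credit: $190,200 is at or below the $192,100 threshold, so the full $8,810 applies.
Total: $2,815 + $8,810 = $11,625.

$11,625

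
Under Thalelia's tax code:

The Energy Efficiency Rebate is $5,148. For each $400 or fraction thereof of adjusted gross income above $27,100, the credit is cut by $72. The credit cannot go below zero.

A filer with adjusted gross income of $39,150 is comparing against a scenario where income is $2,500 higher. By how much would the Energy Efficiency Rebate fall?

At $39,150 — income exceeds $27,100 by $12,050, which is 31 full-or-partial $400 increments; reduction = 31 × $72 = $2,232, leaving $2,916.
At $41,650 — income exceeds $27,100 by $14,550, which is 37 full-or-partial $400 increments; reduction = 37 × $72 = $2,664, leaving $2,484.
Lost: $2,916 − $2,484 = $432.

$432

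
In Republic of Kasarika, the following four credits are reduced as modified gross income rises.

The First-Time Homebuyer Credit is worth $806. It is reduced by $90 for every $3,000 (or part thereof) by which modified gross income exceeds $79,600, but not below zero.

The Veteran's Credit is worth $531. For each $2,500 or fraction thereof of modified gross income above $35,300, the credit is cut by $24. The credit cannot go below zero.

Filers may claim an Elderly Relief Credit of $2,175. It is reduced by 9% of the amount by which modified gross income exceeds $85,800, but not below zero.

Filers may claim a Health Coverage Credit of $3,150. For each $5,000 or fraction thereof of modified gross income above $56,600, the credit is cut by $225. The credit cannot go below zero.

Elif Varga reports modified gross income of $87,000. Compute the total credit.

First-Time Homebuyer Credit: income exceeds $79,600 by $7,400, which is 3 full-or-partial $3,000 increments; reduction = 3 × $90 = $270, leaving $536.
Veteran's Credit: income exceeds $35,300 by $51,700, which is 21 full-or-partial $2,500 increments; reduction = 21 × $24 = $504, leaving $27.
Elderly Relief Credit: 9% of the $1,200 excess over $85,800 is $108; credit = $2,175 − $108 = $2,067.
Health Coverage Credit: income exceeds $56,600 by $30,400, which is 7 full-or-partial $5,000 increments; reduction = 7 × $225 = $1,575, leaving $1,575.
Total: $536 + $27 + $2,067 + $1,575 = $4,205.

$4,205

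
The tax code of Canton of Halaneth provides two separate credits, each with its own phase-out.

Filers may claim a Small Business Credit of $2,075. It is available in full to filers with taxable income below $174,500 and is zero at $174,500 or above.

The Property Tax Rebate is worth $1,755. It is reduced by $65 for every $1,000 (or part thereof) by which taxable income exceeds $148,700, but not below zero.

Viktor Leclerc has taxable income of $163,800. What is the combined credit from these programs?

$2,790

Small Business Credit: $163,800 is below the $174,500 cutoff, so the full $2,075 applies.
Property Tax Rebate: income exceeds $148,700 by $15,100, which is 16 full-or-partial $1,000 increments; reduction = 16 × $65 = $1,040, leaving $715.
Total: $2,075 + $715 = $2,790.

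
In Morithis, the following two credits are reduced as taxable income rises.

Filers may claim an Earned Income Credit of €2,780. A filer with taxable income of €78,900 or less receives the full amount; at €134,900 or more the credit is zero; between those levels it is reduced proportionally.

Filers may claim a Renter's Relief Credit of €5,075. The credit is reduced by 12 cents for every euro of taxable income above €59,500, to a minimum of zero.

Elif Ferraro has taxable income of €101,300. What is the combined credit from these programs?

€1,727

Earned Income Credit: €101,300 is €22,400 into a €56,000 phase-out range, leaving 33,600/56,000 of the credit: €2,780 × 33,600/56,000 = €1,668.
Renter's Relief Credit: 12% of the €41,800 excess over €59,500 is €5,016; credit = €5,075 − €5,016 = €59.
Total: €1,668 + €59 = €1,727.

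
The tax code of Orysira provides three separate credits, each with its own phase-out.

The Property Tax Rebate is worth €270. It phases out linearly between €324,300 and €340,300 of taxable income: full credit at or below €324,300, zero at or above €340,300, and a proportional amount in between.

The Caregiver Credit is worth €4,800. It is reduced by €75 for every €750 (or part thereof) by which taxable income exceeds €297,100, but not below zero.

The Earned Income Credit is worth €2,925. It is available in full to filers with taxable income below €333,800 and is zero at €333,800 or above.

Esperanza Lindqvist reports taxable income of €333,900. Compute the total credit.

Property Tax Rebate: €333,900 is €9,600 into a €16,000 phase-out range, leaving 6,400/16,000 of the credit: €270 × 6,400/16,000 = €108.
Caregiver Credit: income exceeds €297,100 by €36,800, which is 50 full-or-partial €750 increments; reduction = 50 × €75 = €3,750, leaving €1,050.
Earned Income Credit: €333,900 meets or exceeds the €333,800 cutoff, so the credit is €0.
Total: €108 + €1,050 + €0 = €1,158.

€1,158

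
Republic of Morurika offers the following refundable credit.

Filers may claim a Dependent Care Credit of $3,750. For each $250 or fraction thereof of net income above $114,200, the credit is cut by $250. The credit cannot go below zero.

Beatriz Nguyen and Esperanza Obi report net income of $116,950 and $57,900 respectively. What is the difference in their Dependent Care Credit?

Beatriz ($116,950): Dependent Care Credit: income exceeds $114,200 by $2,750, which is 11 full-or-partial $250 increments; reduction = 11 × $250 = $2,750, leaving $1,000.
Esperanza ($57,900): Dependent Care Credit: $57,900 is at or below the $114,200 threshold, so the full $3,750 applies.
Difference: |$1,000 − $3,750| = $2,750.

$2,750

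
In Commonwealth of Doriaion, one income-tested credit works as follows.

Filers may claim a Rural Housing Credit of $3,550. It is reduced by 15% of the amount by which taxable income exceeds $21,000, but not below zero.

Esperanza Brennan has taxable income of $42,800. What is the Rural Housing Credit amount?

Rural Housing Credit: 15% of the $21,800 excess over $21,000 is $3,270; credit = $3,550 − $3,270 = $280.

$280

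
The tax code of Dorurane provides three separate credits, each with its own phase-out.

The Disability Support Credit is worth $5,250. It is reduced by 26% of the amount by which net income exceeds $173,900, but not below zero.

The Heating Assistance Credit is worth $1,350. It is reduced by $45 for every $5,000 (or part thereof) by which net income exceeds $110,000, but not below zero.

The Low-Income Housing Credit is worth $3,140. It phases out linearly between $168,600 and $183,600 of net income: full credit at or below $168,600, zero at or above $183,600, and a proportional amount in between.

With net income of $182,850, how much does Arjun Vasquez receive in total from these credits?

Disability Support Credit: 26% of the $8,950 excess over $173,900 is $2,327; credit = $5,250 − $2,327 = $2,923.
Heating Assistance Credit: income exceeds $110,000 by $72,850, which is 15 full-or-partial $5,000 increments; reduction = 15 × $45 = $675, leaving $675.
Low-Income Housing Credit: $182,850 is $14,250 into a $15,000 phase-out range, leaving 750/15,000 of the credit: $3,140 × 750/15,000 = $157.
Total: $2,923 + $675 + $157 = $3,755.

$3,755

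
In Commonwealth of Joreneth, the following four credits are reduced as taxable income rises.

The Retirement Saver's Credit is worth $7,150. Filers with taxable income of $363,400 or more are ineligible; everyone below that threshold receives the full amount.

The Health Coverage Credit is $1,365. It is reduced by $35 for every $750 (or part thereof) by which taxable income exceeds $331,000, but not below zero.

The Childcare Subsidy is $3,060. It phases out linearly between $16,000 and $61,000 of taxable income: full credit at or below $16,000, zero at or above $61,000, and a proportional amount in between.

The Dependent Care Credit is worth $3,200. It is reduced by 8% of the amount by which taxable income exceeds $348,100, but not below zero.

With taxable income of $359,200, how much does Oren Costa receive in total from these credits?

$9,497

Retirement Saver's Credit: $359,200 is below the $363,400 cutoff, so the full $7,150 applies.
Health Coverage Credit: income exceeds $331,000 by $28,200, which is 38 full-or-partial $750 increments; reduction = 38 × $35 = $1,330, leaving $35.
Childcare Subsidy: $359,200 is at or above $61,000, so the credit is $0.
Dependent Care Credit: 8% of the $11,100 excess over $348,100 is $888; credit = $3,200 − $888 = $2,312.
Total: $7,150 + $35 + $0 + $2,312 = $9,497.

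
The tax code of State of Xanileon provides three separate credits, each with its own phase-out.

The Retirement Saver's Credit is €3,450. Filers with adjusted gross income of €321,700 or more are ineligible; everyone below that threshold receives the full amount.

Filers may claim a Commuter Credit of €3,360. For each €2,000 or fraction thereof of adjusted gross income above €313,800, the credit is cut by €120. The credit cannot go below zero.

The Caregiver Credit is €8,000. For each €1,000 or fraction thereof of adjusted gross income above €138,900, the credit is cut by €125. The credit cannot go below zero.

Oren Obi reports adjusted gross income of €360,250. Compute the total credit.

Retirement Saver's Credit: €360,250 meets or exceeds the €321,700 cutoff, so the credit is €0.
Commuter Credit: income exceeds €313,800 by €46,450, which is 24 full-or-partial €2,000 increments; reduction = 24 × €120 = €2,880, leaving €480.
Caregiver Credit: income exceeds €138,900 by €221,350 → 222 increments × €125 = €27,750 ≥ base, so the credit is €0.
Total: €0 + €480 + €0 = €480.

€480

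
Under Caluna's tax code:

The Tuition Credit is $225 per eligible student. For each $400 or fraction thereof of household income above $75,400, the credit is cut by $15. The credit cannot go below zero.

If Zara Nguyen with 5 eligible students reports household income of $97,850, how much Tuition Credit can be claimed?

$270

Tuition Credit: base = 5 × $225 = $1,125. income exceeds $75,400 by $22,450, which is 57 full-or-partial $400 increments; reduction = 57 × $15 = $855, leaving $270.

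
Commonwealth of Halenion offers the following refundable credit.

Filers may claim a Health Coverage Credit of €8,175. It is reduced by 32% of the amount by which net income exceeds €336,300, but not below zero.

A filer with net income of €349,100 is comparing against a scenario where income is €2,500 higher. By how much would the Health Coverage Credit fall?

€800

At €349,100 — 32% of the €12,800 excess over €336,300 is €4,096; credit = €8,175 − €4,096 = €4,079.
At €351,600 — 32% of the €15,300 excess over €336,300 is €4,896; credit = €8,175 − €4,896 = €3,279.
Lost: €4,079 − €3,279 = €800.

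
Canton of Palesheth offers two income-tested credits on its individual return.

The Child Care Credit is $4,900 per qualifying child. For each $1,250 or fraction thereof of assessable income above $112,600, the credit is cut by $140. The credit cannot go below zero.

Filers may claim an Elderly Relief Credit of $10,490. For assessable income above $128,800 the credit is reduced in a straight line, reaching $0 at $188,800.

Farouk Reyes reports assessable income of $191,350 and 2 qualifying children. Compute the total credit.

$980

Child Care Credit: base = 2 × $4,900 = $9,800. income exceeds $112,600 by $78,750, which is 63 full-or-partial $1,250 increments; reduction = 63 × $140 = $8,820, leaving $980.
Elderly Relief Credit: $191,350 is at or above $188,800, so the credit is $0.
Total: $980 + $0 = $980.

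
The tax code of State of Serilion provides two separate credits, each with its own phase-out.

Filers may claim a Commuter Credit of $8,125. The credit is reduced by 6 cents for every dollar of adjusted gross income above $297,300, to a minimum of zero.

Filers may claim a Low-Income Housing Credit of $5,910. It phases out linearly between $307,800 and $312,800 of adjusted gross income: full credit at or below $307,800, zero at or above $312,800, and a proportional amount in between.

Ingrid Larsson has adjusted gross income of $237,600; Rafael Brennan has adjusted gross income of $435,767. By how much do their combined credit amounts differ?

Ingrid ($237,600): Commuter Credit: $237,600 is at or below the $297,300 threshold, so the full $8,125 applies. Low-Income Housing Credit: $237,600 is at or below the $307,800 threshold, so the full $5,910 applies. total $8,125 + $5,910 = $14,035
Rafael ($435,767): Commuter Credit: 6% of the $138,467 excess over $297,300 is $8,308.02 ≥ base, so the credit is $0. Low-Income Housing Credit: $435,767 is at or above $312,800, so the credit is $0. total $0 + $0 = $0
Difference: |$14,035 − $0| = $14,035.

$14,035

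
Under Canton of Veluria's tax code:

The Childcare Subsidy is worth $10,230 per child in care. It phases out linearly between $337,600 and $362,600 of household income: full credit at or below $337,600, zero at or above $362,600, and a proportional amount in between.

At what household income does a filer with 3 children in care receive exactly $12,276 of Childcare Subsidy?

Full credit = 3 × $10,230 = $30,690.
$12,276 is 12,276/30,690 of the full $30,690, so 18,414/30,690 of the $25,000 range has been used: income = $337,600 + $25,000 × 18,414/30,690 = $352,600.

$352,600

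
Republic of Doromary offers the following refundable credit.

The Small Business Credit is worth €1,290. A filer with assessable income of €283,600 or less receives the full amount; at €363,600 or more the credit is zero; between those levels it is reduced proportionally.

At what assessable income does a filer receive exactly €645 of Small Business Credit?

€323,600

€645 is 645/1,290 of the full €1,290, so 645/1,290 of the €80,000 range has been used: income = €283,600 + €80,000 × 645/1,290 = €323,600.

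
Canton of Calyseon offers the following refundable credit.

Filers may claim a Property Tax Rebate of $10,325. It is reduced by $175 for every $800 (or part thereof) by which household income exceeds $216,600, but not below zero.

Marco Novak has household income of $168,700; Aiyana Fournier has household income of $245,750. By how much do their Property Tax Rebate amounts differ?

$6,475

Marco ($168,700): Property Tax Rebate: $168,700 is at or below the $216,600 threshold, so the full $10,325 applies.
Aiyana ($245,750): Property Tax Rebate: income exceeds $216,600 by $29,150, which is 37 full-or-partial $800 increments; reduction = 37 × $175 = $6,475, leaving $3,850.
Difference: |$10,325 − $3,850| = $6,475.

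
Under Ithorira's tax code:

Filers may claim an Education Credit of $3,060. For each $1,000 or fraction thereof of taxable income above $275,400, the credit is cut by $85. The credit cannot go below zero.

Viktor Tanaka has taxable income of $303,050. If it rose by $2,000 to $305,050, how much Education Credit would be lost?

At $303,050 — income exceeds $275,400 by $27,650, which is 28 full-or-partial $1,000 increments; reduction = 28 × $85 = $2,380, leaving $680.
At $305,050 — income exceeds $275,400 by $29,650, which is 30 full-or-partial $1,000 increments; reduction = 30 × $85 = $2,550, leaving $510.
Lost: $680 − $510 = $170.

$170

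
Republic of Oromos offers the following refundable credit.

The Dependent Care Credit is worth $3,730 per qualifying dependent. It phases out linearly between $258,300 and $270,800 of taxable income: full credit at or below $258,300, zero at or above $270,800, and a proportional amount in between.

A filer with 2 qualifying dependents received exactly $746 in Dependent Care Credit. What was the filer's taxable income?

$269,550

Full credit = 2 × $3,730 = $7,460.
$746 is 746/7,460 of the full $7,460, so 6,714/7,460 of the $12,500 range has been used: income = $258,300 + $12,500 × 6,714/7,460 = $269,550.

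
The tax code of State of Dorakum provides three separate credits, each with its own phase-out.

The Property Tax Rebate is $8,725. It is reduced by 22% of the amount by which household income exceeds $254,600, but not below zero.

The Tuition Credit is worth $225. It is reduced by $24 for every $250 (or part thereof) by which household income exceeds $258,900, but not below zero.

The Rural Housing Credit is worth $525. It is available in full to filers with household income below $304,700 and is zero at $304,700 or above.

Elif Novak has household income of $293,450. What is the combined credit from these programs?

$703

Property Tax Rebate: 22% of the $38,850 excess over $254,600 is $8,547; credit = $8,725 − $8,547 = $178.
Tuition Credit: income exceeds $258,900 by $34,550 → 139 increments × $24 = $3,336 ≥ base, so the credit is $0.
Rural Housing Credit: $293,450 is below the $304,700 cutoff, so the full $525 applies.
Total: $178 + $0 + $525 = $703.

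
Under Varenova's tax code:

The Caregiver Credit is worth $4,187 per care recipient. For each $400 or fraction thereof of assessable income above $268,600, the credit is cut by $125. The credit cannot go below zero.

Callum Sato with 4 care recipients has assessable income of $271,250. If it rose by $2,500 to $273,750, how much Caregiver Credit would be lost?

$750

At $271,250 — base = 4 × $4,187 = $16,748. income exceeds $268,600 by $2,650, which is 7 full-or-partial $400 increments; reduction = 7 × $125 = $875, leaving $15,873.
At $273,750 — base = 4 × $4,187 = $16,748. income exceeds $268,600 by $5,150, which is 13 full-or-partial $400 increments; reduction = 13 × $125 = $1,625, leaving $15,123.
Lost: $15,873 − $15,123 = $750.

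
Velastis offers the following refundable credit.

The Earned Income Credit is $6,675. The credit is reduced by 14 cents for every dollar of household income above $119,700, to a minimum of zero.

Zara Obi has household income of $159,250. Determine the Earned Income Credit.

Earned Income Credit: 14% of the $39,550 excess over $119,700 is $5,537; credit = $6,675 − $5,537 = $1,138.

$1,138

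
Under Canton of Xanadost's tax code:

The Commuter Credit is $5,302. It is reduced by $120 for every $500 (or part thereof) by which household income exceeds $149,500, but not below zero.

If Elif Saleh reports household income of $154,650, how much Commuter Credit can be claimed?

$3,982

Commuter Credit: income exceeds $149,500 by $5,150, which is 11 full-or-partial $500 increments; reduction = 11 × $120 = $1,320, leaving $3,982.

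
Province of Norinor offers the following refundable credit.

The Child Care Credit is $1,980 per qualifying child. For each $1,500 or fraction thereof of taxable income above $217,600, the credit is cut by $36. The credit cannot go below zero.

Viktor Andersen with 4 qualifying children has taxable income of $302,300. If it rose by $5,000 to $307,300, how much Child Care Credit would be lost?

$108

At $302,300 — base = 4 × $1,980 = $7,920. income exceeds $217,600 by $84,700, which is 57 full-or-partial $1,500 increments; reduction = 57 × $36 = $2,052, leaving $5,868.
At $307,300 — base = 4 × $1,980 = $7,920. income exceeds $217,600 by $89,700, which is 60 full-or-partial $1,500 increments; reduction = 60 × $36 = $2,160, leaving $5,760.
Lost: $5,868 − $5,760 = $108.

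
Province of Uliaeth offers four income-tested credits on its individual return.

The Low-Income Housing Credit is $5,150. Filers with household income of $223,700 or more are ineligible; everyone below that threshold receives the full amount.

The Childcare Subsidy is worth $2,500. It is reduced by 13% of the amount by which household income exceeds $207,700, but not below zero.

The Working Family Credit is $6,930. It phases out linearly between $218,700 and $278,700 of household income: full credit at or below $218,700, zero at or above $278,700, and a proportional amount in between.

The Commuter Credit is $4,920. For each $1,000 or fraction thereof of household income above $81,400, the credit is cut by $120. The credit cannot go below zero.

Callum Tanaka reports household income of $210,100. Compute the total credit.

$14,268

Low-Income Housing Credit: $210,100 is below the $223,700 cutoff, so the full $5,150 applies.
Childcare Subsidy: 13% of the $2,400 excess over $207,700 is $312; credit = $2,500 − $312 = $2,188.
Working Family Credit: $210,100 is at or below the $218,700 threshold, so the full $6,930 applies.
Commuter Credit: income exceeds $81,400 by $128,700 → 129 increments × $120 = $15,480 ≥ base, so the credit is $0.
Total: $5,150 + $2,188 + $6,930 + $0 = $14,268.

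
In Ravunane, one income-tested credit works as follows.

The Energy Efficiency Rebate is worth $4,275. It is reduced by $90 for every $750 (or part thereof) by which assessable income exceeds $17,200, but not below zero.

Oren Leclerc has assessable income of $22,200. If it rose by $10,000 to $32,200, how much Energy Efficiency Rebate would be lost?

At $22,200 — income exceeds $17,200 by $5,000, which is 7 full-or-partial $750 increments; reduction = 7 × $90 = $630, leaving $3,645.
At $32,200 — income exceeds $17,200 by $15,000, which is 20 full-or-partial $750 increments; reduction = 20 × $90 = $1,800, leaving $2,475.
Lost: $3,645 − $2,475 = $1,170.

$1,170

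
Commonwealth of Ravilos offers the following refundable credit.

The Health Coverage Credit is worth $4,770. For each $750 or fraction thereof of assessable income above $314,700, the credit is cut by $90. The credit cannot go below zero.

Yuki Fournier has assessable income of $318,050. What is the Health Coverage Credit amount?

Health Coverage Credit: income exceeds $314,700 by $3,350, which is 5 full-or-partial $750 increments; reduction = 5 × $90 = $450, leaving $4,320.

$4,320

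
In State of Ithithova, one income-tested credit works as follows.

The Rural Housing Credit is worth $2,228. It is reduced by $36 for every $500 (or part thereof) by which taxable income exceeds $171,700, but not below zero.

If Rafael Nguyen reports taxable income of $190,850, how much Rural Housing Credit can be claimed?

$824

Rural Housing Credit: income exceeds $171,700 by $19,150, which is 39 full-or-partial $500 increments; reduction = 39 × $36 = $1,404, leaving $824.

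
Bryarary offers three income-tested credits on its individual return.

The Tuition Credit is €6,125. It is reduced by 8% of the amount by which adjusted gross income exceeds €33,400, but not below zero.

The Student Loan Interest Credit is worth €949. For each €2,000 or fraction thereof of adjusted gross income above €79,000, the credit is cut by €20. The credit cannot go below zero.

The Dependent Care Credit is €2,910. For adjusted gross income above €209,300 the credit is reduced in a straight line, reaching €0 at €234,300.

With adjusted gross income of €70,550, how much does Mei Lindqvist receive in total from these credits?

€7,012

Tuition Credit: 8% of the €37,150 excess over €33,400 is €2,972; credit = €6,125 − €2,972 = €3,153.
Student Loan Interest Credit: €70,550 is at or below the €79,000 threshold, so the full €949 applies.
Dependent Care Credit: €70,550 is at or below the €209,300 threshold, so the full €2,910 applies.
Total: €3,153 + €949 + €2,910 = €7,012.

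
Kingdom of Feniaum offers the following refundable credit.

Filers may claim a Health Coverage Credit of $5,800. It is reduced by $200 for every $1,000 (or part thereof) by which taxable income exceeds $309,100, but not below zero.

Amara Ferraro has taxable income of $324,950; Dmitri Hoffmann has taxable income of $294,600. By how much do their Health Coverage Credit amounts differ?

$3,200

Amara ($324,950): Health Coverage Credit: income exceeds $309,100 by $15,850, which is 16 full-or-partial $1,000 increments; reduction = 16 × $200 = $3,200, leaving $2,600.
Dmitri ($294,600): Health Coverage Credit: $294,600 is at or below the $309,100 threshold, so the full $5,800 applies.
Difference: |$2,600 − $5,800| = $3,200.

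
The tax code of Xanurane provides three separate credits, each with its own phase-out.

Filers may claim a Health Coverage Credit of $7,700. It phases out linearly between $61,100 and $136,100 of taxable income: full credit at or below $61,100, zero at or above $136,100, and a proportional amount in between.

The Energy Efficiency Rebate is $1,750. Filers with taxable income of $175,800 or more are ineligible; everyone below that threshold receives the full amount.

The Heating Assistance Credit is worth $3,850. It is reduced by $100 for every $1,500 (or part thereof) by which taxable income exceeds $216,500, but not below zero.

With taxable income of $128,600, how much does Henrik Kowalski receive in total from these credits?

Health Coverage Credit: $128,600 is $67,500 into a $75,000 phase-out range, leaving 7,500/75,000 of the credit: $7,700 × 7,500/75,000 = $770.
Energy Efficiency Rebate: $128,600 is below the $175,800 cutoff, so the full $1,750 applies.
Heating Assistance Credit: $128,600 is at or below the $216,500 threshold, so the full $3,850 applies.
Total: $770 + $1,750 + $3,850 = $6,370.

$6,370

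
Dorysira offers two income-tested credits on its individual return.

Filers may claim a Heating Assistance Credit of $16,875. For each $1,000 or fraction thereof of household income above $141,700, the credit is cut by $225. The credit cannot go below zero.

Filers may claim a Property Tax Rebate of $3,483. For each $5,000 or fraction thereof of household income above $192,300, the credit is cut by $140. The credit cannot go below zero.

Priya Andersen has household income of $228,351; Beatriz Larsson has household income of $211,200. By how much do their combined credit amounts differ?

Priya ($228,351): Heating Assistance Credit: income exceeds $141,700 by $86,651 → 87 increments × $225 = $19,575 ≥ base, so the credit is $0. Property Tax Rebate: income exceeds $192,300 by $36,051, which is 8 full-or-partial $5,000 increments; reduction = 8 × $140 = $1,120, leaving $2,363. total $0 + $2,363 = $2,363
Beatriz ($211,200): Heating Assistance Credit: income exceeds $141,700 by $69,500, which is 70 full-or-partial $1,000 increments; reduction = 70 × $225 = $15,750, leaving $1,125. Property Tax Rebate: income exceeds $192,300 by $18,900, which is 4 full-or-partial $5,000 increments; reduction = 4 × $140 = $560, leaving $2,923. total $1,125 + $2,923 = $4,048
Difference: |$2,363 − $4,048| = $1,685.

$1,685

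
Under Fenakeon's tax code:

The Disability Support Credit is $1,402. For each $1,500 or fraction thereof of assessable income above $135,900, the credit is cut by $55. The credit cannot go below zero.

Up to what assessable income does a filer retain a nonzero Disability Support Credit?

$173,400

After 25 increments the reduction is 25 × $55 = $1,375, leaving $27; one more increment wipes it out. Increment 25 ends at excess 25 × $1,500 = $37,500, so the highest qualifying income is $135,900 + $37,500 = $173,400.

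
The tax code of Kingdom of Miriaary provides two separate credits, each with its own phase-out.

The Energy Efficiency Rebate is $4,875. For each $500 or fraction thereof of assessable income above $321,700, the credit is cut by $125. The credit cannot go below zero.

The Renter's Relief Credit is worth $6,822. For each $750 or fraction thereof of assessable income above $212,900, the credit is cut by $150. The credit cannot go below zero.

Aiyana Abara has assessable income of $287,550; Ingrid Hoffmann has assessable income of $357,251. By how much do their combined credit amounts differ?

Aiyana ($287,550): Energy Efficiency Rebate: $287,550 is at or below the $321,700 threshold, so the full $4,875 applies. Renter's Relief Credit: income exceeds $212,900 by $74,650 → 100 increments × $150 = $15,000 ≥ base, so the credit is $0. total $4,875 + $0 = $4,875
Ingrid ($357,251): Energy Efficiency Rebate: income exceeds $321,700 by $35,551 → 72 increments × $125 = $9,000 ≥ base, so the credit is $0. Renter's Relief Credit: income exceeds $212,900 by $144,351 → 193 increments × $150 = $28,950 ≥ base, so the credit is $0. total $0 + $0 = $0
Difference: |$4,875 − $0| = $4,875.

$4,875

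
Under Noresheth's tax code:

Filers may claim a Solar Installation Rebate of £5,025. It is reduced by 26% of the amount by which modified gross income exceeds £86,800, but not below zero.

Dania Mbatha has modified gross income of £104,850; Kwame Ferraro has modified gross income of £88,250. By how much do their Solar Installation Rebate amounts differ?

£4,316

Dania (£104,850): Solar Installation Rebate: 26% of the £18,050 excess over £86,800 is £4,693; credit = £5,025 − £4,693 = £332.
Kwame (£88,250): Solar Installation Rebate: 26% of the £1,450 excess over £86,800 is £377; credit = £5,025 − £377 = £4,648.
Difference: |£332 − £4,648| = £4,316.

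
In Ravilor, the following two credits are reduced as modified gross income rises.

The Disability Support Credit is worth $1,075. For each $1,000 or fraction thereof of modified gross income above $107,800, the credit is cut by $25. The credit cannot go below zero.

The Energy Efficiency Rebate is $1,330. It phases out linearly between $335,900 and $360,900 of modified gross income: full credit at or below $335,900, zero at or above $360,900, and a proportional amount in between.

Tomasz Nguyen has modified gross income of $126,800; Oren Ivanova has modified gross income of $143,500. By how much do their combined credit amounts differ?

Tomasz ($126,800): Disability Support Credit: income exceeds $107,800 by $19,000, which is 19 full-or-partial $1,000 increments; reduction = 19 × $25 = $475, leaving $600. Energy Efficiency Rebate: $126,800 is at or below the $335,900 threshold, so the full $1,330 applies. total $600 + $1,330 = $1,930
Oren ($143,500): Disability Support Credit: income exceeds $107,800 by $35,700, which is 36 full-or-partial $1,000 increments; reduction = 36 × $25 = $900, leaving $175. Energy Efficiency Rebate: $143,500 is at or below the $335,900 threshold, so the full $1,330 applies. total $175 + $1,330 = $1,505
Difference: |$1,930 − $1,505| = $425.

$425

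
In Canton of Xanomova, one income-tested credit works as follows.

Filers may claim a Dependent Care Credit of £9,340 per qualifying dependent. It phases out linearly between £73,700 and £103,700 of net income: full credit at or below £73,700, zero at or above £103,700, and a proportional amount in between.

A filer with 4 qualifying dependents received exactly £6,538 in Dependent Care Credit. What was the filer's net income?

£98,450

Full credit = 4 × £9,340 = £37,360.
£6,538 is 6,538/37,360 of the full £37,360, so 30,822/37,360 of the £30,000 range has been used: income = £73,700 + £30,000 × 30,822/37,360 = £98,450.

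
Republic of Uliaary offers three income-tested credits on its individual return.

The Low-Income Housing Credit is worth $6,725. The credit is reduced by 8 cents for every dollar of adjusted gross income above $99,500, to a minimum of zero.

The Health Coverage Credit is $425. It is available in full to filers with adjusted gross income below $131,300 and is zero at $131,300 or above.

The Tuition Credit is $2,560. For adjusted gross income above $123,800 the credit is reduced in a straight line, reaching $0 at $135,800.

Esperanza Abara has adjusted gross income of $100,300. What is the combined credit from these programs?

$9,646

Low-Income Housing Credit: 8% of the $800 excess over $99,500 is $64; credit = $6,725 − $64 = $6,661.
Health Coverage Credit: $100,300 is below the $131,300 cutoff, so the full $425 applies.
Tuition Credit: $100,300 is at or below the $123,800 threshold, so the full $2,560 applies.
Total: $6,661 + $425 + $2,560 = $9,646.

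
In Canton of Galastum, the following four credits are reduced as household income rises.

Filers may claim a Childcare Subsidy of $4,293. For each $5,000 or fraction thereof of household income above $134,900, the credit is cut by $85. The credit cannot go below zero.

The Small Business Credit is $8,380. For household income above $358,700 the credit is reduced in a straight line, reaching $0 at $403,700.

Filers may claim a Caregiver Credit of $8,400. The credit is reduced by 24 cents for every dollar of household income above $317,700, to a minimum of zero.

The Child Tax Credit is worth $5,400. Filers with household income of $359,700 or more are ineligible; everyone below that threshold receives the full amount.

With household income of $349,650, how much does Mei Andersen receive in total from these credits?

$15,150

Childcare Subsidy: income exceeds $134,900 by $214,750, which is 43 full-or-partial $5,000 increments; reduction = 43 × $85 = $3,655, leaving $638.
Small Business Credit: $349,650 is at or below the $358,700 threshold, so the full $8,380 applies.
Caregiver Credit: 24% of the $31,950 excess over $317,700 is $7,668; credit = $8,400 − $7,668 = $732.
Child Tax Credit: $349,650 is below the $359,700 cutoff, so the full $5,400 applies.
Total: $638 + $8,380 + $732 + $5,400 = $15,150.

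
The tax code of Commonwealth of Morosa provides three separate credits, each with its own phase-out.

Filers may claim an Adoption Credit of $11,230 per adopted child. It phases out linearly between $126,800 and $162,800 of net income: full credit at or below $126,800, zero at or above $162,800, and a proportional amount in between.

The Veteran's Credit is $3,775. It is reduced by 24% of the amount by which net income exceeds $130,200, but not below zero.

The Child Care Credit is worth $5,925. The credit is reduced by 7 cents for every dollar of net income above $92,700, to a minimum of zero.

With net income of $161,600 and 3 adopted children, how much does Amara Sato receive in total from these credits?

$2,225

Adoption Credit: base = 3 × $11,230 = $33,690. $161,600 is $34,800 into a $36,000 phase-out range, leaving 1,200/36,000 of the credit: $33,690 × 1,200/36,000 = $1,123.
Veteran's Credit: 24% of the $31,400 excess over $130,200 is $7,536 ≥ base, so the credit is $0.
Child Care Credit: 7% of the $68,900 excess over $92,700 is $4,823; credit = $5,925 − $4,823 = $1,102.
Total: $1,123 + $0 + $1,102 = $2,225.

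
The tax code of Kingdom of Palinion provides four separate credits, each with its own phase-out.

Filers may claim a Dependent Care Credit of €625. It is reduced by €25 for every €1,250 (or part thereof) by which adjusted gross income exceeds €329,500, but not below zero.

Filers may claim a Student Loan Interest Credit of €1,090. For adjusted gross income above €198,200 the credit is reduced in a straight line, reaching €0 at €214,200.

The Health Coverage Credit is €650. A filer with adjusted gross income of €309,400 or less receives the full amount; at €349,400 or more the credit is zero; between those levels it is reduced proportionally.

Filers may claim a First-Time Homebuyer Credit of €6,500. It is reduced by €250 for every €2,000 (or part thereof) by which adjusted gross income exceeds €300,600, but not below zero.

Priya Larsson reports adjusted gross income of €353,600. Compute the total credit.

€125

Dependent Care Credit: income exceeds €329,500 by €24,100, which is 20 full-or-partial €1,250 increments; reduction = 20 × €25 = €500, leaving €125.
Student Loan Interest Credit: €353,600 is at or above €214,200, so the credit is €0.
Health Coverage Credit: €353,600 is at or above €349,400, so the credit is €0.
First-Time Homebuyer Credit: income exceeds €300,600 by €53,000 → 27 increments × €250 = €6,750 ≥ base, so the credit is €0.
Total: €125 + €0 + €0 + €0 = €125.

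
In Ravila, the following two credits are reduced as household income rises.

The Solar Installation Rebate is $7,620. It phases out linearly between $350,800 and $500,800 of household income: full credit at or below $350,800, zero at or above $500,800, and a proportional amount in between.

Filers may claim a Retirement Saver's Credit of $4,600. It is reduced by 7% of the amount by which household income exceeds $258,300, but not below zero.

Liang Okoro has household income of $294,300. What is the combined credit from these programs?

$9,700

Solar Installation Rebate: $294,300 is at or below the $350,800 threshold, so the full $7,620 applies.
Retirement Saver's Credit: 7% of the $36,000 excess over $258,300 is $2,520; credit = $4,600 − $2,520 = $2,080.
Total: $7,620 + $2,080 = $9,700.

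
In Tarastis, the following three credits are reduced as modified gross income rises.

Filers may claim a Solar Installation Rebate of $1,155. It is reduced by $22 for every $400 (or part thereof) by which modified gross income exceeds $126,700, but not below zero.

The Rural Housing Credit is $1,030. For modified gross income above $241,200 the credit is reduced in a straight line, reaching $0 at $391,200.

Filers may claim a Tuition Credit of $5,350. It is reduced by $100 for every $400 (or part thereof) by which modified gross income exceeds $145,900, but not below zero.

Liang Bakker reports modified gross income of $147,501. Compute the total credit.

$5,880

Solar Installation Rebate: income exceeds $126,700 by $20,801 → 53 increments × $22 = $1,166 ≥ base, so the credit is $0.
Rural Housing Credit: $147,501 is at or below the $241,200 threshold, so the full $1,030 applies.
Tuition Credit: income exceeds $145,900 by $1,601, which is 5 full-or-partial $400 increments; reduction = 5 × $100 = $500, leaving $4,850.
Total: $0 + $1,030 + $4,850 = $5,880.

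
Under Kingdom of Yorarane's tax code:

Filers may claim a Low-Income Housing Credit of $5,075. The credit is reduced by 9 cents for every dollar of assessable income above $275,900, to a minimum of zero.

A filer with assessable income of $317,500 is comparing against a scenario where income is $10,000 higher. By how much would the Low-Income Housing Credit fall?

$900

At $317,500 — 9% of the $41,600 excess over $275,900 is $3,744; credit = $5,075 − $3,744 = $1,331.
At $327,500 — 9% of the $51,600 excess over $275,900 is $4,644; credit = $5,075 − $4,644 = $431.
Lost: $1,331 − $431 = $900.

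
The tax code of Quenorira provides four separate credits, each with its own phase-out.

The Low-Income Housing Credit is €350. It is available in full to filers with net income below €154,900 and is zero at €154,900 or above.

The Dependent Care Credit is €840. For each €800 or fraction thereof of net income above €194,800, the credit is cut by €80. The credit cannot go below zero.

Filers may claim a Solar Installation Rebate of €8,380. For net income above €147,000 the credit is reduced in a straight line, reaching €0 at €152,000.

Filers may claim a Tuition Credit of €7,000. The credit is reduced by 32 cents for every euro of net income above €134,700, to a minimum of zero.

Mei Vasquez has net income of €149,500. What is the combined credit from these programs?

€7,644

Low-Income Housing Credit: €149,500 is below the €154,900 cutoff, so the full €350 applies.
Dependent Care Credit: €149,500 is at or below the €194,800 threshold, so the full €840 applies.
Solar Installation Rebate: €149,500 is €2,500 into a €5,000 phase-out range, leaving 2,500/5,000 of the credit: €8,380 × 2,500/5,000 = €4,190.
Tuition Credit: 32% of the €14,800 excess over €134,700 is €4,736; credit = €7,000 − €4,736 = €2,264.
Total: €350 + €840 + €4,190 + €2,264 = €7,644.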